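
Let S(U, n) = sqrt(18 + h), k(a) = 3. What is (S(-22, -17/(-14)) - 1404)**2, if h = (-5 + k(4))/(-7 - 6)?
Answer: 25626044/13 - 432*sqrt(767) ≈ 1.9593e+6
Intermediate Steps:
h = 2/13 (h = (-5 + 3)/(-7 - 6) = -2/(-13) = -2*(-1/13) = 2/13 ≈ 0.15385)
S(U, n) = 2*sqrt(767)/13 (S(U, n) = sqrt(18 + 2/13) = sqrt(236/13) = 2*sqrt(767)/13)
(S(-22, -17/(-14)) - 1404)**2 = (2*sqrt(767)/13 - 1404)**2 = (-1404 + 2*sqrt(767)/13)**2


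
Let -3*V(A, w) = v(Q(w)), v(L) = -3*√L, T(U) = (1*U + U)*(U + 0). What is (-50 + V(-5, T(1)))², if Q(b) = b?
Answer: (50 - √2)² ≈ 2360.6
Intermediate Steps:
T(U) = 2*U² (T(U) = (U + U)*U = (2*U)*U = 2*U²)
V(A, w) = √w (V(A, w) = -(-1)*√w = √w)
(-50 + V(-5, T(1)))² = (-50 + √(2*1²))² = (-50 + √(2*1))² = (-50 + √2)²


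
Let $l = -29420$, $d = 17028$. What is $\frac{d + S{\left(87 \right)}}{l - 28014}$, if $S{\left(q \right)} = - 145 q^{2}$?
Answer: $\frac{1080477}{57434} \approx 18.813$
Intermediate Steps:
$\frac{d + S{\left(87 \right)}}{l - 28014} = \frac{17028 - 145 \cdot 87^{2}}{-29420 - 28014} = \frac{17028 - 1097505}{-57434} = \left(17028 - 1097505\right) \left(- \frac{1}{57434}\right) = \left(-1080477\right) \left(- \frac{1}{57434}\right) = \frac{1080477}{57434}$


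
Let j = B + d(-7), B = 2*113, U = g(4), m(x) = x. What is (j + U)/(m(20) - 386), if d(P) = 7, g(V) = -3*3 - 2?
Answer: -37/61 ≈ -0.60656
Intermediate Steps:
g(V) = -11 (g(V) = -9 - 2 = -11)
U = -11
B = 226
j = 233 (j = 226 + 7 = 233)
(j + U)/(m(20) - 386) = (233 - 11)/(20 - 386) = 222/(-366) = 222*(-1/366) = -37/61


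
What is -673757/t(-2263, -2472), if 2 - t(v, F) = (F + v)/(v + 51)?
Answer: 1490350484/311 ≈ 4.7921e+6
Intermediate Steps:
t(v, F) = 2 - (F + v)/(51 + v) (t(v, F) = 2 - (F + v)/(v + 51) = 2 - (F + v)/(51 + v))
-673757/t(-2263, -2472) = -673757*(51 - 2263)/(102 - 2263 - 1*(-2472)) = -673757*(-2212/(102 - 2263 + 2472)) = -673757/((-1/2212*311)) = -673757/(-311/2212) = -673757*(-2212/311) = 1490350484/311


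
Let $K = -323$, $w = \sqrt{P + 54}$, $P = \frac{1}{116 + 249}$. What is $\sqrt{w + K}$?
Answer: $\frac{\sqrt{-43031675 + 365 \sqrt{7194515}}}{365} \approx 17.767 i$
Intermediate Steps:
$P = \frac{1}{365} \approx 0.0027397$
$w = \frac{\sqrt{7194515}}{365}$ ($w = \sqrt{\frac{1}{365} + 54} = \sqrt{\frac{19711}{365}} = \frac{\sqrt{7194515}}{365} \approx 7.3487$)
$\sqrt{w + K} = \sqrt{\frac{\sqrt{7194515}}{365} - 323} = \sqrt{-323 + \frac{\sqrt{7194515}}{365}}$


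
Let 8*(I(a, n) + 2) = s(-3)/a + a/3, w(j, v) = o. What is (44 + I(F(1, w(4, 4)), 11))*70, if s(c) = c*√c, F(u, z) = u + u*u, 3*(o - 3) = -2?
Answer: 17675/6 - 105*I*√3/8 ≈ 2945.8 - 22.733*I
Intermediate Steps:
o = 7/3 (o = 3 + (⅓)*(-2) = 3 - ⅔ = 7/3 ≈ 2.3333)
w(j, v) = 7/3
F(u, z) = u + u²
s(c) = c^(3/2)
I(a, n) = -2 + a/24 - 3*I*√3/(8*a) (I(a, n) = -2 + ((-3)^(3/2)/a + a/3)/8 = -2 + ((-3*I*√3)/a + a*(⅓))/8 = -2 + (-3*I*√3/a + a/3)/8 = -2 + (a/3 - 3*I*√3/a)/8 = -2 + (a/24 - 3*I*√3/(8*a)) = -2 + a/24 - 3*I*√3/(8*a))
(44 + I(F(1, w(4, 4)), 11))*70 = (44 + ((1*(1 + 1))*(-48 + 1*(1 + 1)) - 9*I*√3)/(24*((1*(1 + 1)))))*70 = (44 + ((1*2)*(-48 + 1*2) - 9*I*√3)/(24*((1*2))))*70 = (44 + (1/24)*(2*(-48 + 2) - 9*I*√3)/2)*70 = (44 + (1/24)*(½)*(2*(-46) - 9*I*√3))*70 = (44 + (1/24)*(½)*(-92 - 9*I*√3))*70 = (44 + (-23/12 - 3*I*√3/16))*70 = (505/12 - 3*I*√3/16)*70 = 17675/6 - 105*I*√3/8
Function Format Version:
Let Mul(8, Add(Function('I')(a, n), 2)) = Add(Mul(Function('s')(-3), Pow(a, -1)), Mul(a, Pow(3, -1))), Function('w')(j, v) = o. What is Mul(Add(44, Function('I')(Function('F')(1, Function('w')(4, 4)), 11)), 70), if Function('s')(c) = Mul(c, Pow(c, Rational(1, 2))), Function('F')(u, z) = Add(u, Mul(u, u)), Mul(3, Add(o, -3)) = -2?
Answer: Add(Rational(17675, 6), Mul(Rational(-105, 8), I, Pow(3, Rational(1, 2)))) ≈ Add(2945.8, Mul(-22.733, I))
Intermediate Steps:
o = Rational(7, 3) (o = Add(3, Mul(Rational(1, 3), -2)) = Add(3, Rational(-2, 3)) = Rational(7, 3) ≈ 2.3333)
Function('w')(j, v) = Rational(7, 3)
Function('F')(u, z) = Add(u, Pow(u, 2))
Function('s')(c) = Pow(c, Rational(3, 2))
Function('I')(a, n) = Add(-2, Mul(Rational(1, 24), a), Mul(Rational(-3, 8), I, Pow(3, Rational(1, 2)), Pow(a, -1))) (Function('I')(a, n) = Add(-2, Mul(Rational(1, 8), Add(Mul(Pow(-3, Rational(3, 2)), Pow(a, -1)), Mul(a, Pow(3, -1))))) = Add(-2, Mul(Rational(1, 8), Add(Mul(Mul(-3, I, Pow(3, Rational(1, 2))), Pow(a, -1)), Mul(a, Rational(1, 3))))) = Add(-2, Mul(Rational(1, 8), Add(Mul(-3, I, Pow(3, Rational(1, 2)), Pow(a, -1)), Mul(Rational(1, 3), a)))) = Add(-2, Mul(Rational(1, 8), Add(Mul(Rational(1, 3), a), Mul(-3, I, Pow(3, Rational(1, 2)), Pow(a, -1))))) = Add(-2, Add(Mul(Rational(1, 24), a), Mul(Rational(-3, 8), I, Pow(3, Rational(1, 2)), Pow(a, -1)))) = Add(-2, Mul(Rational(1, 24), a), Mul(Rational(-3, 8), I, Pow(3, Rational(1, 2)), Pow(a, -1))))
Mul(Add(44, Function('I')(Function('F')(1, Function('w')(4, 4)), 11)), 70) = Mul(Add(44, Mul(Rational(1, 24), Pow(Mul(1, Add(1, 1)), -1), Add(Mul(Mul(1, Add(1, 1)), Add(-48, Mul(1, Add(1, 1)))), Mul(-9, I, Pow(3, Rational(1, 2)))))), 70) = Mul(Add(44, Mul(Rational(1, 24), Pow(Mul(1, 2), -1), Add(Mul(Mul(1, 2), Add(-48, Mul(1, 2))), Mul(-9, I, Pow(3, Rational(1, 2)))))), 70) = Mul(Add(44, Mul(Rational(1, 24), Pow(2, -1), Add(Mul(2, Add(-48, 2)), Mul(-9, I, Pow(3, Rational(1, 2)))))), 70) = Mul(Add(44, Mul(Rational(1, 24), Rational(1, 2), Add(Mul(2, -46), Mul(-9, I, Pow(3, Rational(1, 2)))))), 70) = Mul(Add(44, Mul(Rational(1, 24), Rational(1, 2), Add(-92, Mul(-9, I, Pow(3, Rational(1, 2)))))), 70) = Mul(Add(44, Add(Rational(-23, 12), Mul(Rational(-3, 16), I, Pow(3, Rational(1, 2))))), 70) = Mul(Add(Rational(505, 12), Mul(Rational(-3, 16), I, Pow(3, Rational(1, 2)))), 70) = Add(Rational(17675, 6), Mul(Rational(-105, 8), I, Pow(3, Rational(1, 2))))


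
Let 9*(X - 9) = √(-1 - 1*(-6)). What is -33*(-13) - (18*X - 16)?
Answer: 283 - 2*√5 ≈ 278.53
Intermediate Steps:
X = 9 + √5/9 (X = 9 + √(-1 - 1*(-6))/9 = 9 + √(-1 + 6)/9 = 9 + √5/9 ≈ 9.2485)
-33*(-13) - (18*X - 16) = -33*(-13) - (18*(9 + √5/9) - 16) = 429 - ((162 + 2*√5) - 16) = 429 - (146 + 2*√5) = 429 + (-146 - 2*√5) = 283 - 2*√5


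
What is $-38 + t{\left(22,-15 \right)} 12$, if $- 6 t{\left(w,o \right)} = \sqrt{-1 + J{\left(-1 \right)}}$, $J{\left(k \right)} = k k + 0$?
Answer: $-38$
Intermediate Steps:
$J{\left(k \right)} = k^{2}$ ($J{\left(k \right)} = k^{2} + 0 = k^{2}$)
$t{\left(w,o \right)} = 0$ ($t{\left(w,o \right)} = - \frac{\sqrt{-1 + \left(-1\right)^{2}}}{6} = - \frac{\sqrt{-1 + 1}}{6} = - \frac{\sqrt{0}}{6} = \left(- \frac{1}{6}\right) 0 = 0$)
$-38 + t{\left(22,-15 \right)} 12 = -38 + 0 \cdot 12 = -38 + 0 = -38$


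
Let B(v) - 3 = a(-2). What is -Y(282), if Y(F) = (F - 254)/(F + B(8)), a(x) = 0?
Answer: -28/285 ≈ -0.098246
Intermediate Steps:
B(v) = 3 (B(v) = 3 + 0 = 3)
Y(F) = (-254 + F)/(3 + F) (Y(F) = (F - 254)/(F + 3) = (-254 + F)/(3 + F))
-Y(282) = -(-254 + 282)/(3 + 282) = -28/285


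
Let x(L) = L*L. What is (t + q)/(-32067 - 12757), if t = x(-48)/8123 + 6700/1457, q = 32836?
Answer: -48584846178/66312687233 ≈ -0.73266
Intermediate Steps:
x(L) = L**2
t = 57781028/11835211 (t = (-48)**2/8123 + 6700/1457 = 2304*(1/8123) + 6700*(1/1457) = 2304/8123 + 6700/1457 = 57781028/11835211 ≈ 4.8821)
(t + q)/(-32067 - 12757) = (57781028/11835211 + 32836)/(-32067 - 12757) = (388678769424/11835211)/(-44824) = (388678769424/11835211)*(-1/44824) = -48584846178/66312687233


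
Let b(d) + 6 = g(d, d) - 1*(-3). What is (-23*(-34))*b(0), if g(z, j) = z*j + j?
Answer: -2346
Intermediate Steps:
g(z, j) = j + j*z (g(z, j) = j*z + j = j + j*z)
b(d) = -3 + d*(1 + d) (b(d) = -6 + (d*(1 + d) - 1*(-3)) = -6 + (d*(1 + d) + 3) = -6 + (3 + d*(1 + d)) = -3 + d*(1 + d))
(-23*(-34))*b(0) = (-23*(-34))*(-3 + 0*(1 + 0)) = 782*(-3 + 0*1) = 782*(-3 + 0) = 782*(-3) = -2346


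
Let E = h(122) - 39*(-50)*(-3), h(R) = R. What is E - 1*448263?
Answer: -453991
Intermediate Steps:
E = -5728 (E = 122 - 39*(-50)*(-3) = 122 + 1950*(-3) = 122 - 5850 = -5728)
E - 1*448263 = -5728 - 1*448263 = -5728 - 448263 = -453991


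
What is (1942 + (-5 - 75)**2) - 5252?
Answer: 3090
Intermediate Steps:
(1942 + (-5 - 75)**2) - 5252 = (1942 + (-80)**2) - 5252 = (1942 + 6400) - 5252 = 8342 - 5252 = 3090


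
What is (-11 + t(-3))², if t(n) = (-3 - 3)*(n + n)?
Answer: 625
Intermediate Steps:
t(n) = -12*n
(-11 + t(-3))² = (-11 - 12*(-3))² = (-11 + 36)² = 25² = 625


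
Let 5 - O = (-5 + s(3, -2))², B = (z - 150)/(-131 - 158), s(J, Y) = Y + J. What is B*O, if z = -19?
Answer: -1859/289 ≈ -6.4325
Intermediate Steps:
s(J, Y) = J + Y
B = 169/289 (B = (-19 - 150)/(-131 - 158) = -169/(-289) = -169*(-1/289) = 169/289 ≈ 0.58477)
O = -11 (O = 5 - (-5 + (3 - 2))² = 5 - (-5 + 1)² = 5 - 1*(-4)² = 5 - 1*16 = 5 - 16 = -11)
B*O = (169/289)*(-11) = -1859/289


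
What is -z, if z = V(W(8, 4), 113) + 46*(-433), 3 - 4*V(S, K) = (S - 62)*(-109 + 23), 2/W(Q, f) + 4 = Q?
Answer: 42479/2 ≈ 21240.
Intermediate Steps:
W(Q, f) = 2/(-4 + Q)
V(S, K) = -5329/4 + 43*S/2 (V(S, K) = 3/4 - (S - 62)*(-109 + 23)/4 = 3/4 - (-62 + S)*(-86)/4 = 3/4 - (5332 - 86*S)/4 = 3/4 + (-1333 + 43*S/2) = -5329/4 + 43*S/2)
z = -42479/2 (z = (-5329/4 + 43*(2/(-4 + 8))/2) + 46*(-433) = (-5329/4 + 43*(2/4)/2) - 19918 = (-5329/4 + 43*(2*(1/4))/2) - 19918 = (-5329/4 + (43/2)*(1/2)) - 19918 = (-5329/4 + 43/4) - 19918 = -2643/2 - 19918 = -42479/2 ≈ -21240.)
-z = -1*(-42479/2) = 42479/2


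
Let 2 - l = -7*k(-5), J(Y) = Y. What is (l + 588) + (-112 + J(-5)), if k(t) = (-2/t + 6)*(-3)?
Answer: 1693/5 ≈ 338.60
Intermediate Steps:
k(t) = -18 + 6/t (k(t) = (6 - 2/t)*(-3) = -18 + 6/t)
l = -662/5 (l = 2 - (-7)*(-18 + 6/(-5)) = 2 - (-7)*(-18 + 6*(-⅕)) = 2 - (-7)*(-18 - 6/5) = 2 - (-7)*(-96)/5 = 2 - 1*672/5 = 2 - 672/5 = -662/5 ≈ -132.40)
(l + 588) + (-112 + J(-5)) = (-662/5 + 588) + (-112 - 5) = 2278/5 - 117 = 1693/5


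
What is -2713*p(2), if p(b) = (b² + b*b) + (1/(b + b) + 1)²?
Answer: -415089/16 ≈ -25943.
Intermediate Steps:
p(b) = (1 + 1/(2*b))² + 2*b² (p(b) = (b² + b²) + (1/(2*b) + 1)² = 2*b² + (1/(2*b) + 1)² = 2*b² + (1 + 1/(2*b))² = (1 + 1/(2*b))² + 2*b²)
-2713*p(2) = -2713*((1 + 2*2)² + 8*2⁴)/(4*2²) = -2713*((1 + 4)² + 8*16)/(4*4) = -2713*(5² + 128)/(4*4) = -2713*(25 + 128)/(4*4) = -2713*153/(4*4) = -2713*153/16 = -415089/16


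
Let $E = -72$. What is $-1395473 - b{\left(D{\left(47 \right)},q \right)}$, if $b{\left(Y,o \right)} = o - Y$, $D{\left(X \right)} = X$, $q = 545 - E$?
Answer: $-1396043$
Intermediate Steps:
$q = 617$ ($q = 545 - -72 = 545 + 72 = 617$)
$-1395473 - b{\left(D{\left(47 \right)},q \right)} = -1395473 - \left(617 - 47\right) = -1395473 - 570 = -1396043$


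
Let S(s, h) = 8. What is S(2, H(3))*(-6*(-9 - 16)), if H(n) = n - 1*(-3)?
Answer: 1200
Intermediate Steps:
H(n) = 3 + n (H(n) = n + 3 = 3 + n)
S(2, H(3))*(-6*(-9 - 16)) = 8*(-6*(-9 - 16)) = 8*(-6*(-25)) = 8*150 = 1200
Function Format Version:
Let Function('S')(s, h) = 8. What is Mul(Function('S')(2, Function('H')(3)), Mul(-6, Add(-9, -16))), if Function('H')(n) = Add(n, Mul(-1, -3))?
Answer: 1200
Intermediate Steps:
Function('H')(n) = Add(3, n) (Function('H')(n) = Add(n, 3) = Add(3, n))
Mul(Function('S')(2, Function('H')(3)), Mul(-6, Add(-9, -16))) = Mul(8, Mul(-6, Add(-9, -16))) = Mul(8, Mul(-6, -25)) = Mul(8, 150) = 1200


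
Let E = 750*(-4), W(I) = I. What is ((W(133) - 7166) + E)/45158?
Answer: -10033/45158 ≈ -0.22218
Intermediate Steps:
E = -3000
((W(133) - 7166) + E)/45158 = ((133 - 7166) - 3000)/45158 = (-7033 - 3000)*(1/45158) = -10033*1/45158 = -10033/45158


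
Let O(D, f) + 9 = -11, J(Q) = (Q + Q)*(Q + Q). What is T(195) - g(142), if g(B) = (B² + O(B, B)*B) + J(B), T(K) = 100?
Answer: -97880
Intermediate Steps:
J(Q) = 4*Q² (J(Q) = (2*Q)*(2*Q) = 4*Q²)
O(D, f) = -20 (O(D, f) = -9 - 11 = -20)
g(B) = -20*B + 5*B² (g(B) = (B² - 20*B) + 4*B² = -20*B + 5*B²)
T(195) - g(142) = 100 - 5*142*(-4 + 142) = 100 - 5*142*138 = 100 - 1*97980 = 100 - 97980 = -97880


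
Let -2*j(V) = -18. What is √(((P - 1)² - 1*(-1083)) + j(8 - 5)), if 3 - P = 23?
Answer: √1533 ≈ 39.154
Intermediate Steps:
P = -20 (P = 3 - 1*23 = 3 - 23 = -20)
j(V) = 9 (j(V) = -½*(-18) = 9)
√(((P - 1)² - 1*(-1083)) + j(8 - 5)) = √(((-20 - 1)² - 1*(-1083)) + 9) = √(((-21)² + 1083) + 9) = √((441 + 1083) + 9) = √(1524 + 9) = √1533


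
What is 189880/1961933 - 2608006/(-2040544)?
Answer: 2752095765159/2001705305776 ≈ 1.3749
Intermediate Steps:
189880/1961933 - 2608006/(-2040544) = 189880*(1/1961933) - 2608006*(-1/2040544) = 189880/1961933 + 1304003/1020272 = 2752095765159/2001705305776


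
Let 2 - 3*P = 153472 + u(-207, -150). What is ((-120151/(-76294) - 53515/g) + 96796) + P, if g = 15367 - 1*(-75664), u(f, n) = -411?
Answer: 953786826583319/20835357342 ≈ 45777.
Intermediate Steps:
g = 91031 (g = 15367 + 75664 = 91031)
P = -153059/3 (P = ⅔ - (153472 - 411)/3 = ⅔ - ⅓*153061 = ⅔ - 153061/3 = -153059/3 ≈ -51020.)
((-120151/(-76294) - 53515/g) + 96796) + P = ((-120151/(-76294) - 53515/91031) + 96796) - 153059/3 = ((-120151*(-1/76294) - 53515*1/91031) + 96796) - 153059/3 = ((120151/76294 - 53515/91031) + 96796) - 153059/3 = (6854592271/6945119114 + 96796) - 153059/3 = 672266604351015/6945119114 - 153059/3 = 953786826583319/20835357342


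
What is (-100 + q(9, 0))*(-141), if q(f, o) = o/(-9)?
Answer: 14100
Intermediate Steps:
q(f, o) = -o/9 (q(f, o) = o*(-⅑) = -o/9)
(-100 + q(9, 0))*(-141) = (-100 - ⅑*0)*(-141) = (-100 + 0)*(-141) = -100*(-141) = 14100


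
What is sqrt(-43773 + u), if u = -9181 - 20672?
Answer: I*sqrt(73626) ≈ 271.34*I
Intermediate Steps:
u = -29853
sqrt(-43773 + u) = sqrt(-43773 - 29853) = sqrt(-73626) = I*sqrt(73626)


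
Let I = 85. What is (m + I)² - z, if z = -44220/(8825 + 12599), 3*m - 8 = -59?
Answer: 24777199/5356 ≈ 4626.1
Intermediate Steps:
m = -17 (m = 8/3 + (⅓)*(-59) = 8/3 - 59/3 = -17)
z = -11055/5356 (z = -44220/21424 = -44220*1/21424 = -11055/5356 ≈ -2.0640)
(m + I)² - z = (-17 + 85)² - 1*(-11055/5356) = 68² + 11055/5356 = 4624 + 11055/5356 = 24777199/5356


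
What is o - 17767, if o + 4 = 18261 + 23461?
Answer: 23951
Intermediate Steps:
o = 41718 (o = -4 + (18261 + 23461) = -4 + 41722 = 41718)
o - 17767 = 41718 - 17767 = 23951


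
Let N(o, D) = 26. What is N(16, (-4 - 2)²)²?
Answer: 676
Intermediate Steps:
N(16, (-4 - 2)²)² = 26² = 676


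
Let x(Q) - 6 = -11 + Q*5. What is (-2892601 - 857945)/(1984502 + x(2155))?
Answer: -1875273/997636 ≈ -1.8797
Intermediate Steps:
x(Q) = -5 + 5*Q (x(Q) = 6 + (-11 + Q*5) = 6 + (-11 + 5*Q) = -5 + 5*Q)
(-2892601 - 857945)/(1984502 + x(2155)) = (-2892601 - 857945)/(1984502 + (-5 + 5*2155)) = -3750546/(1984502 + (-5 + 10775)) = -3750546/(1984502 + 10770) = -3750546/1995272 = -3750546*1/1995272 = -1875273/997636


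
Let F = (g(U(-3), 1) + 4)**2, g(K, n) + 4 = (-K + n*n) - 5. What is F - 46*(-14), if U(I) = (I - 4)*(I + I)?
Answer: 2760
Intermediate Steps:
U(I) = 2*I*(-4 + I) (U(I) = (-4 + I)*(2*I) = 2*I*(-4 + I))
g(K, n) = -9 + n**2 - K (g(K, n) = -4 + ((-K + n*n) - 5) = -4 + ((-K + n**2) - 5) = -4 + ((n**2 - K) - 5) = -4 + (-5 + n**2 - K) = -9 + n**2 - K)
F = 2116 (F = ((-9 + 1**2 - 2*(-3)*(-4 - 3)) + 4)**2 = ((-9 + 1 - 2*(-3)*(-7)) + 4)**2 = ((-9 + 1 - 1*42) + 4)**2 = ((-9 + 1 - 42) + 4)**2 = (-50 + 4)**2 = (-46)**2 = 2116)
F - 46*(-14) = 2116 - 46*(-14) = 2116 + 644 = 2760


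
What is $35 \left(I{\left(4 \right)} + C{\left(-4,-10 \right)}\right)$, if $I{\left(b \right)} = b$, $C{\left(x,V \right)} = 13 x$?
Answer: $-1680$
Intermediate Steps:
$35 \left(I{\left(4 \right)} + C{\left(-4,-10 \right)}\right) = 35 \left(4 + 13 \left(-4\right)\right) = 35 \left(4 - 52\right) = 35 \left(-48\right) = -1680$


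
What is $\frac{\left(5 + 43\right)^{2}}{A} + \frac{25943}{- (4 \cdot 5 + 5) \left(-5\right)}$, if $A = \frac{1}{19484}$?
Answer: $\frac{5611417943}{125} \approx 4.4891 \cdot 10^{7}$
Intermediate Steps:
$A = \frac{1}{19484} \approx 5.1324 \cdot 10^{-5}$
$\frac{\left(5 + 43\right)^{2}}{A} + \frac{25943}{- (4 \cdot 5 + 5) \left(-5\right)} = \left(5 + 43\right)^{2} \frac{1}{\frac{1}{19484}} + \frac{25943}{- (4 \cdot 5 + 5) \left(-5\right)} = 48^{2} \cdot 19484 + \frac{25943}{- (20 + 5) \left(-5\right)} = 2304 \cdot 19484 + \frac{25943}{\left(-1\right) 25 \left(-5\right)} = 44891136 + \frac{25943}{\left(-25\right) \left(-5\right)} = 44891136 + \frac{25943}{125} = \frac{5611417943}{125}$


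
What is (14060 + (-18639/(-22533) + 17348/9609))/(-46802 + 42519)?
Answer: -1014945179485/309117811317 ≈ -3.2834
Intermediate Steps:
(14060 + (-18639/(-22533) + 17348/9609))/(-46802 + 42519) = (14060 + (-18639*(-1/22533) + 17348*(1/9609)))/(-4283) = (14060 + (6213/7511 + 17348/9609))*(-1/4283) = (14060 + 190001545/72173199)*(-1/4283) = (1014945179485/72173199)*(-1/4283) = -1014945179485/309117811317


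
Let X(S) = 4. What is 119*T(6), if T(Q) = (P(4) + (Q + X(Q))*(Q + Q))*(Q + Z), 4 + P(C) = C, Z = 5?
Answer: 157080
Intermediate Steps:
P(C) = -4 + C
T(Q) = 2*Q*(4 + Q)*(5 + Q) (T(Q) = ((-4 + 4) + (Q + 4)*(Q + Q))*(Q + 5) = (0 + (4 + Q)*(2*Q))*(5 + Q) = (0 + 2*Q*(4 + Q))*(5 + Q) = (2*Q*(4 + Q))*(5 + Q) = 2*Q*(4 + Q)*(5 + Q))
119*T(6) = 119*(2*6*(20 + 6² + 9*6)) = 119*(2*6*(20 + 36 + 54)) = 119*(2*6*110) = 119*1320 = 157080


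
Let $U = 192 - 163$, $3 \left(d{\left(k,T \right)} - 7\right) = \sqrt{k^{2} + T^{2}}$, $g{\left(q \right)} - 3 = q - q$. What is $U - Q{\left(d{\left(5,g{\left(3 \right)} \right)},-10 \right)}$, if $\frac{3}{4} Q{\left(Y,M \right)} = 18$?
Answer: $5$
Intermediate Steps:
$g{\left(q \right)} = 3$ ($g{\left(q \right)} = 3 + \left(q - q\right) = 3 + 0 = 3$)
$d{\left(k,T \right)} = 7 + \frac{\sqrt{T^{2} + k^{2}}}{3}$ ($d{\left(k,T \right)} = 7 + \frac{\sqrt{k^{2} + T^{2}}}{3} = 7 + \frac{\sqrt{T^{2} + k^{2}}}{3}$)
$Q{\left(Y,M \right)} = 24$ ($Q{\left(Y,M \right)} = \frac{4}{3} \cdot 18 = 24$)
$U = 29$
$U - Q{\left(d{\left(5,g{\left(3 \right)} \right)},-10 \right)} = 29 - 24 = 5$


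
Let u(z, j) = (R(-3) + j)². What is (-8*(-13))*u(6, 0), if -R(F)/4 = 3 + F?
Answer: 0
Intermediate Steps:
R(F) = -12 - 4*F (R(F) = -4*(3 + F) = -12 - 4*F)
u(z, j) = j² (u(z, j) = ((-12 - 4*(-3)) + j)² = ((-12 + 12) + j)² = (0 + j)² = j²)
(-8*(-13))*u(6, 0) = -8*(-13)*0² = 104*0 = 0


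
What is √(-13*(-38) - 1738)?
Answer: 2*I*√311 ≈ 35.27*I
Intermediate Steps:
√(-13*(-38) - 1738) = √(494 - 1738) = √(-1244) = 2*I*√311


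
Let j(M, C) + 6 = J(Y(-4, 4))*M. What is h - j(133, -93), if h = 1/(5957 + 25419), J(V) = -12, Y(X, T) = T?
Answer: 50264353/31376 ≈ 1602.0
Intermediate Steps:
j(M, C) = -6 - 12*M
h = 1/31376 ≈ 3.1871e-5
h - j(133, -93) = 1/31376 - (-6 - 12*133) = 1/31376 - (-6 - 1596) = 1/31376 - 1*(-1602) = 1/31376 + 1602 = 50264353/31376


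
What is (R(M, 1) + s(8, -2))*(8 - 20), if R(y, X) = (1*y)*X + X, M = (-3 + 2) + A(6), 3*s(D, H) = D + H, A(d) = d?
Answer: -96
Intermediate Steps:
s(D, H) = D/3 + H/3 (s(D, H) = (D + H)/3 = D/3 + H/3)
M = 5 (M = (-3 + 2) + 6 = -1 + 6 = 5)
R(y, X) = X + X*y (R(y, X) = y*X + X = X*y + X = X + X*y)
(R(M, 1) + s(8, -2))*(8 - 20) = (1*(1 + 5) + ((⅓)*8 + (⅓)*(-2)))*(8 - 20) = (1*6 + (8/3 - ⅔))*(-12) = (6 + 2)*(-12) = 8*(-12) = -96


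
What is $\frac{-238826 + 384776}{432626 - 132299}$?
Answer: $\frac{48650}{100109} \approx 0.48597$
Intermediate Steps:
$\frac{-238826 + 384776}{432626 - 132299} = \frac{145950}{300327} = 145950 \cdot \frac{1}{300327} = \frac{48650}{100109}$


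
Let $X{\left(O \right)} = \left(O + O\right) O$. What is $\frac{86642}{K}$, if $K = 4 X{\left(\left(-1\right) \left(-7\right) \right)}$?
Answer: $\frac{43321}{196} \approx 221.03$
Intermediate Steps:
$X{\left(O \right)} = 2 O^{2}$ ($X{\left(O \right)} = 2 O O = 2 O^{2}$)
$K = 392$ ($K = 4 \cdot 2 \left(\left(-1\right) \left(-7\right)\right)^{2} = 4 \cdot 2 \cdot 7^{2} = 4 \cdot 2 \cdot 49 = 4 \cdot 98 = 392$)
$\frac{86642}{K} = \frac{86642}{392} = 86642 \cdot \frac{1}{392} = \frac{43321}{196}$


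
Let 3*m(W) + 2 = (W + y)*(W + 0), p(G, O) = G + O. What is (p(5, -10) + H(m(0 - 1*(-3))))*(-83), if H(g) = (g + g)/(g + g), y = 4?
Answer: 332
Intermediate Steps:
m(W) = -2/3 + W*(4 + W)/3 (m(W) = -2/3 + ((W + 4)*(W + 0))/3 = -2/3 + ((4 + W)*W)/3 = -2/3 + (W*(4 + W))/3 = -2/3 + W*(4 + W)/3)
H(g) = 1 (H(g) = (2*g)/((2*g)) = (2*g)*(1/(2*g)) = 1)
(p(5, -10) + H(m(0 - 1*(-3))))*(-83) = ((5 - 10) + 1)*(-83) = (-5 + 1)*(-83) = -4*(-83) = 332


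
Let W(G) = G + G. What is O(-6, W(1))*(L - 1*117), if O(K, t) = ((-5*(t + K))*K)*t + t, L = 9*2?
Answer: 23562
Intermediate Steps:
L = 18
W(G) = 2*G
O(K, t) = t + K*t*(-5*K - 5*t) (O(K, t) = ((-5*(K + t))*K)*t + t = ((-5*K - 5*t)*K)*t + t = (K*(-5*K - 5*t))*t + t = K*t*(-5*K - 5*t) + t = t + K*t*(-5*K - 5*t))
O(-6, W(1))*(L - 1*117) = ((2*1)*(1 - 5*(-6)**2 - 5*(-6)*2*1))*(18 - 1*117) = (2*(1 - 5*36 - 5*(-6)*2))*(18 - 117) = (2*(1 - 180 + 60))*(-99) = (2*(-119))*(-99) = -238*(-99) = 23562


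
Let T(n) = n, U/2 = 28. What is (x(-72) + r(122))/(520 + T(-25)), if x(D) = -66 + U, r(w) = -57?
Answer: -67/495 ≈ -0.13535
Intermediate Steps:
U = 56 (U = 2*28 = 56)
x(D) = -10 (x(D) = -66 + 56 = -10)
(x(-72) + r(122))/(520 + T(-25)) = (-10 - 57)/(520 - 25) = -67/495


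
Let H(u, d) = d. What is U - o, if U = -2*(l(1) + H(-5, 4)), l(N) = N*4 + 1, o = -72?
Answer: 54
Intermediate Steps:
l(N) = 1 + 4*N (l(N) = 4*N + 1 = 1 + 4*N)
U = -18 (U = -2*((1 + 4*1) + 4) = -2*((1 + 4) + 4) = -2*(5 + 4) = -2*9 = -18)
U - o = -18 - 1*(-72) = -18 + 72 = 54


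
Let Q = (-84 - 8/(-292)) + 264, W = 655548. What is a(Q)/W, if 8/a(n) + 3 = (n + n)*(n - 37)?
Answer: 10658/44973093223959 ≈ 2.3699e-10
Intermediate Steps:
Q = 13142/73 (Q = (-84 - 8*(-1/292)) + 264 = (-84 + 2/73) + 264 = -6130/73 + 264 = 13142/73 ≈ 180.03)
a(n) = 8/(-3 + 2*n*(-37 + n)) (a(n) = 8/(-3 + (n + n)*(n - 37)) = 8/(-3 + (2*n)*(-37 + n)) = 8/(-3 + 2*n*(-37 + n)))
a(Q)/W = (8/(-3 - 74*13142/73 + 2*(13142/73)**2))/655548 = (8/(-3 - 972508/73 + 2*(172712164/5329)))*(1/655548) = (8/(-3 - 972508/73 + 345424328/5329))*(1/655548) = (8/(274415257/5329))*(1/655548) = (8*(5329/274415257))*(1/655548) = (42632/274415257)*(1/655548) = 10658/44973093223959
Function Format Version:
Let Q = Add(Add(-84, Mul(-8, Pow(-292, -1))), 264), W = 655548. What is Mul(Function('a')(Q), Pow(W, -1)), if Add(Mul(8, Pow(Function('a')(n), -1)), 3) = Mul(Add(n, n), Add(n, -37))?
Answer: Rational(10658, 44973093223959) ≈ 2.3699e-10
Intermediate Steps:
Q = Rational(13142, 73) (Q = Add(Add(-84, Mul(-8, Rational(-1, 292))), 264) = Add(Add(-84, Rational(2, 73)), 264) = Add(Rational(-6130, 73), 264) = Rational(13142, 73) ≈ 180.03)
Function('a')(n) = Mul(8, Pow(Add(-3, Mul(2, n, Add(-37, n))), -1)) (Function('a')(n) = Mul(8, Pow(Add(-3, Mul(Add(n, n), Add(n, -37))), -1)) = Mul(8, Pow(Add(-3, Mul(Mul(2, n), Add(-37, n))), -1)) = Mul(8, Pow(Add(-3, Mul(2, n, Add(-37, n))), -1)))
Mul(Function('a')(Q), Pow(W, -1)) = Mul(Mul(8, Pow(Add(-3, Mul(-74, Rational(13142, 73)), Mul(2, Pow(Rational(13142, 73), 2))), -1)), Pow(655548, -1)) = Mul(Mul(8, Pow(Add(-3, Rational(-972508, 73), Mul(2, Rational(172712164, 5329))), -1)), Rational(1, 655548)) = Mul(Mul(8, Pow(Add(-3, Rational(-972508, 73), Rational(345424328, 5329)), -1)), Rational(1, 655548)) = Mul(Mul(8, Pow(Rational(274415257, 5329), -1)), Rational(1, 655548)) = Mul(Mul(8, Rational(5329, 274415257)), Rational(1, 655548)) = Mul(Rational(42632, 274415257), Rational(1, 655548)) = Rational(10658, 44973093223959)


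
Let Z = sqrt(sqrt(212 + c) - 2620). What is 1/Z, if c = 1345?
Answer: -I/sqrt(2620 - 3*sqrt(173)) ≈ -0.019685*I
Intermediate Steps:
Z = sqrt(-2620 + 3*sqrt(173)) (Z = sqrt(sqrt(212 + 1345) - 2620) = sqrt(sqrt(1557) - 2620) = sqrt(3*sqrt(173) - 2620) = sqrt(-2620 + 3*sqrt(173)) ≈ 50.799*I)
1/Z = 1/(sqrt(-2620 + 3*sqrt(173))) = 1/sqrt(-2620 + 3*sqrt(173))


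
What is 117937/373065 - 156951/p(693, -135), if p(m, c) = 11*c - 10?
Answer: 11745848126/111546435 ≈ 105.30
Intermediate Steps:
p(m, c) = -10 + 11*c
117937/373065 - 156951/p(693, -135) = 117937/373065 - 156951/(-10 + 11*(-135)) = 117937*(1/373065) - 156951/(-10 - 1485) = 117937/373065 - 156951/(-1495) = 117937/373065 - 156951*(-1/1495) = 117937/373065 + 156951/1495 = 11745848126/111546435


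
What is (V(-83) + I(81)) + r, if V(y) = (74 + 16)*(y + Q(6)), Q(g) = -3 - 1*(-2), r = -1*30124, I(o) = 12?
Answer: -37672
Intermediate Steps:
r = -30124
Q(g) = -1 (Q(g) = -3 + 2 = -1)
V(y) = -90 + 90*y (V(y) = (74 + 16)*(y - 1) = 90*(-1 + y) = -90 + 90*y)
(V(-83) + I(81)) + r = ((-90 + 90*(-83)) + 12) - 30124 = ((-90 - 7470) + 12) - 30124 = (-7560 + 12) - 30124 = -7548 - 30124 = -37672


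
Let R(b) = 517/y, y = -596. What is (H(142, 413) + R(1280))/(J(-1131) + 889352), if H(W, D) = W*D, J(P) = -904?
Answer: 34952499/529515008 ≈ 0.066009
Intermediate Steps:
H(W, D) = D*W
R(b) = -517/596 (R(b) = 517/(-596) = 517*(-1/596) = -517/596)
(H(142, 413) + R(1280))/(J(-1131) + 889352) = (413*142 - 517/596)/(-904 + 889352) = (58646 - 517/596)/888448 = (34952499/596)*(1/888448) = 34952499/529515008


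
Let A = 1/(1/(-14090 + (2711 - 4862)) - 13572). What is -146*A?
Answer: 2371186/220422853 ≈ 0.010757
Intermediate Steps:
A = -16241/220422853 (A = 1/(1/(-14090 - 2151) - 13572) = 1/(1/(-16241) - 13572) = 1/(-1/16241 - 13572) = 1/(-220422853/16241) = -16241/220422853 ≈ -7.3681e-5)
-146*A = -146*(-16241/220422853) = 2371186/220422853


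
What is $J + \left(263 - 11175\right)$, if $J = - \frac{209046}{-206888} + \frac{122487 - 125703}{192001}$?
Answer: $- \frac{216707331112309}{19861351444} \approx -10911.0$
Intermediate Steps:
$J = \frac{19735844619}{19861351444}$ ($J = \left(-209046\right) \left(- \frac{1}{206888}\right) - \frac{3216}{192001} = \frac{104523}{103444} - \frac{3216}{192001} = \frac{19735844619}{19861351444} \approx 0.99368$)
$J + \left(263 - 11175\right) = \frac{19735844619}{19861351444} + \left(263 - 11175\right) = \frac{19735844619}{19861351444} - 10912 = - \frac{216707331112309}{19861351444}$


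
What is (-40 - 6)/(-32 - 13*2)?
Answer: 23/29 ≈ 0.79310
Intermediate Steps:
(-40 - 6)/(-32 - 13*2) = -46/(-32 - 26) = -46/(-58) = -1/58*(-46) = 23/29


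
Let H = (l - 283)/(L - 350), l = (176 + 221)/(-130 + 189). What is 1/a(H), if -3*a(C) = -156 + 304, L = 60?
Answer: -3/148 ≈ -0.020270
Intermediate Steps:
l = 397/59 ≈ 6.7288
H = 1630/1711 (H = (397/59 - 283)/(60 - 350) = -16300/59/(-290) = -16300/59*(-1/290) = 1630/1711 ≈ 0.95266)
a(C) = -148/3 (a(C) = -(-156 + 304)/3 = -⅓*148 = -148/3)
1/a(H) = 1/(-148/3) = -3/148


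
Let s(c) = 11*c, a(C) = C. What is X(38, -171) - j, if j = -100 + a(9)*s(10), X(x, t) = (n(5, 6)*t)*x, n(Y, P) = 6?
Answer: -39878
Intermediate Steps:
X(x, t) = 6*t*x (X(x, t) = (6*t)*x = 6*t*x)
j = 890 (j = -100 + 9*(11*10) = -100 + 9*110 = -100 + 990 = 890)
X(38, -171) - j = 6*(-171)*38 - 1*890 = -38988 - 890 = -39878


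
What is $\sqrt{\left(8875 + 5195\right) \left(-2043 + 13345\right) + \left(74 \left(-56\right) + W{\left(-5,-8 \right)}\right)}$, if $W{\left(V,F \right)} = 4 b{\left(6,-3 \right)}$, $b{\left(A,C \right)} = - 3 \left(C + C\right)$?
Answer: $2 \sqrt{39753767} \approx 12610.0$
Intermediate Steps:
$b{\left(A,C \right)} = - 6 C$ ($b{\left(A,C \right)} = - 3 \cdot 2 C = - 6 C$)
$W{\left(V,F \right)} = 72$ ($W{\left(V,F \right)} = 4 \left(\left(-6\right) \left(-3\right)\right) = 4 \cdot 18 = 72$)
$\sqrt{\left(8875 + 5195\right) \left(-2043 + 13345\right) + \left(74 \left(-56\right) + W{\left(-5,-8 \right)}\right)} = \sqrt{\left(8875 + 5195\right) \left(-2043 + 13345\right) + \left(74 \left(-56\right) + 72\right)} = \sqrt{14070 \cdot 11302 + \left(-4144 + 72\right)} = \sqrt{159019140 - 4072} = \sqrt{159015068} = 2 \sqrt{39753767}$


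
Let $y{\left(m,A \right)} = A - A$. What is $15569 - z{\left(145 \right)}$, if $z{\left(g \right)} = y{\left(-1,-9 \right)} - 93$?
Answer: $15662$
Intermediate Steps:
$y{\left(m,A \right)} = 0$
$z{\left(g \right)} = -93$ ($z{\left(g \right)} = 0 - 93 = -93$)
$15569 - z{\left(145 \right)} = 15569 - -93 = 15569 + 93 = 15662$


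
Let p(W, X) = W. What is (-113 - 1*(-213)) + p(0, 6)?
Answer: 100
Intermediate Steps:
(-113 - 1*(-213)) + p(0, 6) = (-113 - 1*(-213)) + 0 = (-113 + 213) + 0 = 100 + 0 = 100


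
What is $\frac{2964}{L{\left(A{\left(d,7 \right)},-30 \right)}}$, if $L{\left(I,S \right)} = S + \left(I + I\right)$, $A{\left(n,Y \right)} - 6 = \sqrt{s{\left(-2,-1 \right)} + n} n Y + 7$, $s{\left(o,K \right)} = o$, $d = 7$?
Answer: $\frac{2964}{12001} + \frac{72618 \sqrt{5}}{12001} \approx 13.777$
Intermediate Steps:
$A{\left(n,Y \right)} = 13 + Y n \sqrt{-2 + n}$ ($A{\left(n,Y \right)} = 6 + \left(\sqrt{-2 + n} n Y + 7\right) = 6 + \left(n \sqrt{-2 + n} Y + 7\right) = 6 + \left(Y n \sqrt{-2 + n} + 7\right) = 6 + \left(7 + Y n \sqrt{-2 + n}\right) = 13 + Y n \sqrt{-2 + n}$)
$L{\left(I,S \right)} = S + 2 I$
$\frac{2964}{L{\left(A{\left(d,7 \right)},-30 \right)}} = \frac{2964}{-30 + 2 \left(13 + 7 \cdot 7 \sqrt{-2 + 7}\right)} = \frac{2964}{-30 + 2 \left(13 + 7 \cdot 7 \sqrt{5}\right)} = \frac{2964}{-30 + 2 \left(13 + 49 \sqrt{5}\right)} = \frac{2964}{-30 + \left(26 + 98 \sqrt{5}\right)} = \frac{2964}{-4 + 98 \sqrt{5}}$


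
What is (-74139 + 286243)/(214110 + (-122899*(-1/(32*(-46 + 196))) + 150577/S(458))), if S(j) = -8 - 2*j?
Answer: 11199091200/11297755489 ≈ 0.99127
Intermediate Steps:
(-74139 + 286243)/(214110 + (-122899*(-1/(32*(-46 + 196))) + 150577/S(458))) = (-74139 + 286243)/(214110 + (-122899*(-1/(32*(-46 + 196))) + 150577/(-8 - 2*458))) = 212104/(214110 + (-122899/(150*(-32)) + 150577/(-8 - 916))) = 212104/(214110 + (-122899/(-4800) + 150577/(-924))) = 212104/(214110 + (-122899*(-1/4800) + 150577*(-1/924))) = 212104/(214110 + (122899/4800 - 21511/132)) = 212104/(214110 - 7252511/52800) = 212104/(11297755489/52800) = 212104*(52800/11297755489) = 11199091200/11297755489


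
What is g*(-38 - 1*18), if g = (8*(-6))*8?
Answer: 21504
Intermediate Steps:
g = -384 (g = -48*8 = -384)
g*(-38 - 1*18) = -384*(-38 - 1*18) = -384*(-38 - 18) = -384*(-56) = 21504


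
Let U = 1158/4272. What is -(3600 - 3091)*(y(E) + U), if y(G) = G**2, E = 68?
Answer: -1675872829/712 ≈ -2.3538e+6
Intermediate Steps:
U = 193/712 (U = 1158*(1/4272) = 193/712 ≈ 0.27107)
-(3600 - 3091)*(y(E) + U) = -(3600 - 3091)*(68**2 + 193/712) = -509*(4624 + 193/712) = -509*3292481/712 = -1*1675872829/712 = -1675872829/712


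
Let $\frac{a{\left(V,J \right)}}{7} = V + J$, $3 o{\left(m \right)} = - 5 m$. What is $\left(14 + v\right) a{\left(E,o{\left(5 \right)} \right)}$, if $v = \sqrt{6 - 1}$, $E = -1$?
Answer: $- \frac{2744}{3} - \frac{196 \sqrt{5}}{3} \approx -1060.8$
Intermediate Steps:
$v = \sqrt{5} \approx 2.2361$
$o{\left(m \right)} = - \frac{5 m}{3}$ ($o{\left(m \right)} = \frac{\left(-5\right) m}{3} = - \frac{5 m}{3}$)
$a{\left(V,J \right)} = 7 J + 7 V$ ($a{\left(V,J \right)} = 7 \left(V + J\right) = 7 \left(J + V\right) = 7 J + 7 V$)
$\left(14 + v\right) a{\left(E,o{\left(5 \right)} \right)} = \left(14 + \sqrt{5}\right) \left(7 \left(\left(- \frac{5}{3}\right) 5\right) + 7 \left(-1\right)\right) = \left(14 + \sqrt{5}\right) \left(7 \left(- \frac{25}{3}\right) - 7\right) = \left(14 + \sqrt{5}\right) \left(- \frac{175}{3} - 7\right) = \left(14 + \sqrt{5}\right) \left(- \frac{196}{3}\right) = - \frac{2744}{3} - \frac{196 \sqrt{5}}{3}$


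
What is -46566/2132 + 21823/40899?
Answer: -71460623/3353718 ≈ -21.308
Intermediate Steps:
-46566/2132 + 21823/40899 = -46566*1/2132 + 21823*(1/40899) = -1791/82 + 21823/40899 = -71460623/3353718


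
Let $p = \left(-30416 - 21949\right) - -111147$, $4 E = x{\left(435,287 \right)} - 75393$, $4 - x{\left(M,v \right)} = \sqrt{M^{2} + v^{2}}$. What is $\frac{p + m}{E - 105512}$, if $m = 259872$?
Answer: $- \frac{211347053064}{82481099125} + \frac{424872 \sqrt{271594}}{82481099125} \approx -2.5597$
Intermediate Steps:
$x{\left(M,v \right)} = 4 - \sqrt{M^{2} + v^{2}}$
$E = - \frac{75389}{4} - \frac{\sqrt{271594}}{4}$ ($E = \frac{\left(4 - \sqrt{435^{2} + 287^{2}}\right) - 75393}{4} = \frac{\left(4 - \sqrt{189225 + 82369}\right) - 75393}{4} = \frac{\left(4 - \sqrt{271594}\right) - 75393}{4} = \frac{-75389 - \sqrt{271594}}{4} = - \frac{75389}{4} - \frac{\sqrt{271594}}{4} \approx -18978.0$)
$p = 58782$ ($p = \left(-30416 - 21949\right) + 111147 = -52365 + 111147 = 58782$)
$\frac{p + m}{E - 105512} = \frac{58782 + 259872}{\left(- \frac{75389}{4} - \frac{\sqrt{271594}}{4}\right) - 105512} = \frac{318654}{- \frac{497437}{4} - \frac{\sqrt{271594}}{4}}$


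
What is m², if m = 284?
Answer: 80656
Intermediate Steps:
m² = 284² = 80656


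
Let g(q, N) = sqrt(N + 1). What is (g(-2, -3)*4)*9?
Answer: 36*I*sqrt(2) ≈ 50.912*I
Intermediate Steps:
g(q, N) = sqrt(1 + N)
(g(-2, -3)*4)*9 = (sqrt(1 - 3)*4)*9 = (sqrt(-2)*4)*9 = ((I*sqrt(2))*4)*9 = (4*I*sqrt(2))*9 = 36*I*sqrt(2)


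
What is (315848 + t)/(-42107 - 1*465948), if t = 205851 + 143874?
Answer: -665573/508055 ≈ -1.3100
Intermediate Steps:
t = 349725
(315848 + t)/(-42107 - 1*465948) = (315848 + 349725)/(-42107 - 1*465948) = 665573/(-42107 - 465948) = 665573/(-508055) = 665573*(-1/508055) = -665573/508055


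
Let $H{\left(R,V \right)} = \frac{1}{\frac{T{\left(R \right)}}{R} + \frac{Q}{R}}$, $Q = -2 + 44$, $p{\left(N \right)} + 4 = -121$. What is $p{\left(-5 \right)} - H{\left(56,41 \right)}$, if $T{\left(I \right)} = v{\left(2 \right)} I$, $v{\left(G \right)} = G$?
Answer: $- \frac{1379}{11} \approx -125.36$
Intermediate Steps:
$p{\left(N \right)} = -125$ ($p{\left(N \right)} = -4 - 121 = -125$)
$T{\left(I \right)} = 2 I$
$Q = 42$
$H{\left(R,V \right)} = \frac{1}{2 + \frac{42}{R}}$ ($H{\left(R,V \right)} = \frac{1}{\frac{2 R}{R} + \frac{42}{R}} = \frac{1}{2 + \frac{42}{R}}$)
$p{\left(-5 \right)} - H{\left(56,41 \right)} = -125 - \frac{1}{2} \cdot 56 \frac{1}{21 + 56} = -125 - \frac{1}{2} \cdot 56 \cdot \frac{1}{77} = -125 - \frac{4}{11} = - \frac{1379}{11}$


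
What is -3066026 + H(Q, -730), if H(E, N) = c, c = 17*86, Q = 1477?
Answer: -3064564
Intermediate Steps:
c = 1462
H(E, N) = 1462
-3066026 + H(Q, -730) = -3066026 + 1462 = -3064564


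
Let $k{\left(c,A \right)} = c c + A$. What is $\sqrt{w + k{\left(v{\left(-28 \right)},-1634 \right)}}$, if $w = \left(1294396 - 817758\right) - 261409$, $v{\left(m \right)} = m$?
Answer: $\sqrt{214379} \approx 463.01$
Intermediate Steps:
$k{\left(c,A \right)} = A + c^{2}$ ($k{\left(c,A \right)} = c^{2} + A = A + c^{2}$)
$w = 215229$ ($w = 476638 - 261409 = 215229$)
$\sqrt{w + k{\left(v{\left(-28 \right)},-1634 \right)}} = \sqrt{215229 - \left(1634 - \left(-28\right)^{2}\right)} = \sqrt{215229 + \left(-1634 + 784\right)} = \sqrt{215229 - 850} = \sqrt{214379}$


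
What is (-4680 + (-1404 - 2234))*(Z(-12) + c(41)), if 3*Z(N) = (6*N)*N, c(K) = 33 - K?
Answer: -2329040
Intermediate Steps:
Z(N) = 2*N² (Z(N) = ((6*N)*N)/3 = (6*N²)/3 = 2*N²)
(-4680 + (-1404 - 2234))*(Z(-12) + c(41)) = (-4680 + (-1404 - 2234))*(2*(-12)² + (33 - 1*41)) = (-4680 - 3638)*(2*144 + (33 - 41)) = -8318*(288 - 8) = -8318*280 = -2329040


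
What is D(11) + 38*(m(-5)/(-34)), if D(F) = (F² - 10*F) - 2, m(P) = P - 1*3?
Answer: 305/17 ≈ 17.941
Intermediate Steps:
m(P) = -3 + P (m(P) = P - 3 = -3 + P)
D(F) = -2 + F² - 10*F
D(11) + 38*(m(-5)/(-34)) = (-2 + 11² - 10*11) + 38*((-3 - 5)/(-34)) = (-2 + 121 - 110) + 38*(-8*(-1/34)) = 9 + 38*(4/17) = 9 + 152/17 = 305/17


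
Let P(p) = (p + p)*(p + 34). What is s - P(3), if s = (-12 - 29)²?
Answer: 1459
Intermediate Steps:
P(p) = 2*p*(34 + p) (P(p) = (2*p)*(34 + p) = 2*p*(34 + p))
s = 1681 (s = (-41)² = 1681)
s - P(3) = 1681 - 2*3*(34 + 3) = 1681 - 2*3*37 = 1681 - 1*222 = 1681 - 222 = 1459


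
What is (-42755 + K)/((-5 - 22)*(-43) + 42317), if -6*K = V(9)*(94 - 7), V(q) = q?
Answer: -85771/86956 ≈ -0.98637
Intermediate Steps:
K = -261/2 (K = -3*(94 - 7)/2 = -3*87/2 = -⅙*783 = -261/2 ≈ -130.50)
(-42755 + K)/((-5 - 22)*(-43) + 42317) = (-42755 - 261/2)/((-5 - 22)*(-43) + 42317) = -85771/(2*(-27*(-43) + 42317)) = -85771/(2*(1161 + 42317)) = -85771/2/43478 = -85771/2*1/43478 = -85771/86956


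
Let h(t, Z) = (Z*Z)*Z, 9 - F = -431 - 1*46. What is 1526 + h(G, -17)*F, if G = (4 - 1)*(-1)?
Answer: -2386192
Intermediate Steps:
G = -3 (G = 3*(-1) = -3)
F = 486 (F = 9 - (-431 - 1*46) = 9 - (-431 - 46) = 9 - 1*(-477) = 9 + 477 = 486)
h(t, Z) = Z³ (h(t, Z) = Z²*Z = Z³)
1526 + h(G, -17)*F = 1526 + (-17)³*486 = 1526 - 4913*486 = 1526 - 2387718 = -2386192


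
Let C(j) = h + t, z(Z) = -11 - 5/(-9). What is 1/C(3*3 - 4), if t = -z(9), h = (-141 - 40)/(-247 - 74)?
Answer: 963/10601 ≈ 0.090840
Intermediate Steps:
z(Z) = -94/9 (z(Z) = -11 - 5*(-1)/9 = -11 - 1*(-5/9) = -11 + 5/9 = -94/9)
h = 181/321 (h = -181/(-321) = -181*(-1/321) = 181/321 ≈ 0.56386)
t = 94/9 (t = -1*(-94/9) = 94/9 ≈ 10.444)
C(j) = 10601/963 (C(j) = 181/321 + 94/9 = 10601/963)
1/C(3*3 - 4) = 1/(10601/963) = 963/10601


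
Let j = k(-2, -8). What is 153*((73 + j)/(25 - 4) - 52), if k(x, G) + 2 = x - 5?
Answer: -52428/7 ≈ -7489.7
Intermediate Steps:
k(x, G) = -7 + x (k(x, G) = -2 + (x - 5) = -2 + (-5 + x) = -7 + x)
j = -9 (j = -7 - 2 = -9)
153*((73 + j)/(25 - 4) - 52) = 153*((73 - 9)/(25 - 4) - 52) = 153*(64/21 - 52) = 153*(-1028/21) = -52428/7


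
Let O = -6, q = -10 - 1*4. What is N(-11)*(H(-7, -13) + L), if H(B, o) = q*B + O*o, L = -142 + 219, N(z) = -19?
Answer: -4807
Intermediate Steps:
q = -14 (q = -10 - 4 = -14)
L = 77
H(B, o) = -14*B - 6*o
N(-11)*(H(-7, -13) + L) = -19*((-14*(-7) - 6*(-13)) + 77) = -19*((98 + 78) + 77) = -19*(176 + 77) = -19*253 = -4807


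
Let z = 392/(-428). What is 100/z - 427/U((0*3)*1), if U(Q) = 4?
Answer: -42323/196 ≈ -215.93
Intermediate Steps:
z = -98/107 (z = 392*(-1/428) = -98/107 ≈ -0.91589)
100/z - 427/U((0*3)*1) = 100/(-98/107) - 427/4 = 100*(-107/98) - 427*¼ = -5350/49 - 427/4 = -42323/196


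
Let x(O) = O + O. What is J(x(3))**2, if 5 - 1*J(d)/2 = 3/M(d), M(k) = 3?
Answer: 64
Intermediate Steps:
x(O) = 2*O
J(d) = 8 (J(d) = 10 - 6/3 = 10 - 2*1 = 10 - 2 = 8)
J(x(3))**2 = 8**2 = 64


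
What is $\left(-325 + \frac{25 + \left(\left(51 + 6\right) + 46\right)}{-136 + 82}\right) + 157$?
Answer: $- \frac{4600}{27} \approx -170.37$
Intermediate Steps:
$\left(-325 + \frac{25 + \left(\left(51 + 6\right) + 46\right)}{-136 + 82}\right) + 157 = \left(-325 + \frac{25 + \left(57 + 46\right)}{-54}\right) + 157 = \left(-325 + \left(25 + 103\right) \left(- \frac{1}{54}\right)\right) + 157 = \left(-325 + 128 \left(- \frac{1}{54}\right)\right) + 157 = \left(-325 - \frac{64}{27}\right) + 157 = - \frac{8839}{27} + 157 = - \frac{4600}{27}$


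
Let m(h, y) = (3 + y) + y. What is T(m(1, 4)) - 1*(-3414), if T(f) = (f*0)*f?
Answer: 3414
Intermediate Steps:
m(h, y) = 3 + 2*y
T(f) = 0 (T(f) = 0*f = 0)
T(m(1, 4)) - 1*(-3414) = 0 - 1*(-3414) = 0 + 3414 = 3414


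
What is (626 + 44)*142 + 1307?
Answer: 96447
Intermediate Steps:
(626 + 44)*142 + 1307 = 670*142 + 1307 = 95140 + 1307 = 96447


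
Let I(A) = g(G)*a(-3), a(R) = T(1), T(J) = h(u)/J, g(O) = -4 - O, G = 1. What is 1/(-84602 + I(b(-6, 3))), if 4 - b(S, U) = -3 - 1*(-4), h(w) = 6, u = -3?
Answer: -1/84632 ≈ -1.1816e-5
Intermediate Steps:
b(S, U) = 3 (b(S, U) = 4 - (-3 - 1*(-4)) = 4 - (-3 + 4) = 4 - 1*1 = 4 - 1 = 3)
T(J) = 6/J
a(R) = 6 (a(R) = 6/1 = 6*1 = 6)
I(A) = -30 (I(A) = (-4 - 1*1)*6 = (-4 - 1)*6 = -5*6 = -30)
1/(-84602 + I(b(-6, 3))) = 1/(-84602 - 30) = 1/(-84632) = -1/84632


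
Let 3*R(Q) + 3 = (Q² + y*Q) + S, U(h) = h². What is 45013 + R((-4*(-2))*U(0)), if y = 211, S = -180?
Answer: 44952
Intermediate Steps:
R(Q) = -61 + Q²/3 + 211*Q/3 (R(Q) = -1 + ((Q² + 211*Q) - 180)/3 = -1 + (-180 + Q² + 211*Q)/3 = -1 + (-60 + Q²/3 + 211*Q/3) = -61 + Q²/3 + 211*Q/3)
45013 + R((-4*(-2))*U(0)) = 45013 + (-61 + (-4*(-2)*0²)²/3 + 211*(-4*(-2)*0²)/3) = 45013 + (-61 + (8*0)²/3 + 211*(8*0)/3) = 45013 + (-61 + (⅓)*0² + (211/3)*0) = 45013 + (-61 + (⅓)*0 + 0) = 45013 + (-61 + 0 + 0) = 45013 - 61 = 44952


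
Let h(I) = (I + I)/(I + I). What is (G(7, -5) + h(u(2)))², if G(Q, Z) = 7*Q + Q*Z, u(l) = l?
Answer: 225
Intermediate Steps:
h(I) = 1 (h(I) = (2*I)/((2*I)) = (2*I)*(1/(2*I)) = 1)
(G(7, -5) + h(u(2)))² = (7*(7 - 5) + 1)² = (7*2 + 1)² = (14 + 1)² = 15² = 225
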